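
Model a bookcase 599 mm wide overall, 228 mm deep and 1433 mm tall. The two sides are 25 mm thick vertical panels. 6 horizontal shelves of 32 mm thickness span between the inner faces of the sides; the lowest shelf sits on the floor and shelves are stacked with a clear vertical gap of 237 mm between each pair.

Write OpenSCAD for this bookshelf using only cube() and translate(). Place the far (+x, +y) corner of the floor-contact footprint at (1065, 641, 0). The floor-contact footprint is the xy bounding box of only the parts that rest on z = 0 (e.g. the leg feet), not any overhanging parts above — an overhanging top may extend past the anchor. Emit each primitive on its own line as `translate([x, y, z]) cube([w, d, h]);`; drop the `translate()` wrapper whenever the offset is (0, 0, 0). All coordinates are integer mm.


translate([466, 413, 0]) cube([25, 228, 1433]);
translate([1040, 413, 0]) cube([25, 228, 1433]);
translate([491, 413, 0]) cube([549, 228, 32]);
translate([491, 413, 269]) cube([549, 228, 32]);
translate([491, 413, 538]) cube([549, 228, 32]);
translate([491, 413, 807]) cube([549, 228, 32]);
translate([491, 413, 1076]) cube([549, 228, 32]);
translate([491, 413, 1345]) cube([549, 228, 32]);


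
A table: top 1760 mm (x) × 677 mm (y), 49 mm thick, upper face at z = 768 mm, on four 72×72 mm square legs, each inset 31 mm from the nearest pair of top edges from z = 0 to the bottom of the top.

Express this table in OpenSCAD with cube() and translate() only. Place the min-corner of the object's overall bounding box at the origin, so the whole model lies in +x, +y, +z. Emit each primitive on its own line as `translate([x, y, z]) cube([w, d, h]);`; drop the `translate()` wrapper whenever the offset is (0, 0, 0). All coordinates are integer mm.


translate([0, 0, 719]) cube([1760, 677, 49]);
translate([31, 31, 0]) cube([72, 72, 719]);
translate([1657, 31, 0]) cube([72, 72, 719]);
translate([31, 574, 0]) cube([72, 72, 719]);
translate([1657, 574, 0]) cube([72, 72, 719]);


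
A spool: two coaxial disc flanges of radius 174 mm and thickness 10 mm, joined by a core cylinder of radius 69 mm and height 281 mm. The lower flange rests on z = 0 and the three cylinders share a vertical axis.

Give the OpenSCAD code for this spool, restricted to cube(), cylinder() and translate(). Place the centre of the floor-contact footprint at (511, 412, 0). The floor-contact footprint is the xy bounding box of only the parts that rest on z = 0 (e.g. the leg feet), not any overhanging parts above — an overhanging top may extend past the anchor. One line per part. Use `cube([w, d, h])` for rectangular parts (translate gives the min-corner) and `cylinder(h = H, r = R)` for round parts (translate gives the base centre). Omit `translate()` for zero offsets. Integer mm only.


translate([511, 412, 0]) cylinder(h = 10, r = 174);
translate([511, 412, 10]) cylinder(h = 281, r = 69);
translate([511, 412, 291]) cylinder(h = 10, r = 174);


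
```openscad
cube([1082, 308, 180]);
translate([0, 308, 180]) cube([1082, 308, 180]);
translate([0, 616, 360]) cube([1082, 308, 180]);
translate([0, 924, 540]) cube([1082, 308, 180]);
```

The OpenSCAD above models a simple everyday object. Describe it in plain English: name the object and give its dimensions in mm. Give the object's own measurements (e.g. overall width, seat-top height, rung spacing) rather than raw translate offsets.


A straight staircase of 4 solid steps. Each step is 1082 mm wide (x), 308 mm deep (y, the going) and 180 mm tall (the rise). The first step rests on the floor; each subsequent step sits one going further in +y and one rise higher in +z, directly behind and above the previous step with no overlap.


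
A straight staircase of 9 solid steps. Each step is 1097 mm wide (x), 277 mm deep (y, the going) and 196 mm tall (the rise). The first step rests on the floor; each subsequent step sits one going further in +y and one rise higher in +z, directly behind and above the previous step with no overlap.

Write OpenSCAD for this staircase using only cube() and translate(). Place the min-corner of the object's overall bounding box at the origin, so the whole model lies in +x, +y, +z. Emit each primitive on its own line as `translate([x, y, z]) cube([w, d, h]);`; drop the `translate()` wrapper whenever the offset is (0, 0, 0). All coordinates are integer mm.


cube([1097, 277, 196]);
translate([0, 277, 196]) cube([1097, 277, 196]);
translate([0, 554, 392]) cube([1097, 277, 196]);
translate([0, 831, 588]) cube([1097, 277, 196]);
translate([0, 1108, 784]) cube([1097, 277, 196]);
translate([0, 1385, 980]) cube([1097, 277, 196]);
translate([0, 1662, 1176]) cube([1097, 277, 196]);
translate([0, 1939, 1372]) cube([1097, 277, 196]);
translate([0, 2216, 1568]) cube([1097, 277, 196]);


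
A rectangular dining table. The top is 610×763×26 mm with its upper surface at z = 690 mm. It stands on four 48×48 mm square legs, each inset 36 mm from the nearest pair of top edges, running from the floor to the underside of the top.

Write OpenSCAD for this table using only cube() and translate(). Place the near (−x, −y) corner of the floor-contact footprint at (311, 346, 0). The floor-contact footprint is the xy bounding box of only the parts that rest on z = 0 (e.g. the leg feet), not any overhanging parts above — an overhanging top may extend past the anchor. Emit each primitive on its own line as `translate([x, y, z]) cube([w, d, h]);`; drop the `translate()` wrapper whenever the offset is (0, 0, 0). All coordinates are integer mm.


translate([275, 310, 664]) cube([610, 763, 26]);
translate([311, 346, 0]) cube([48, 48, 664]);
translate([801, 346, 0]) cube([48, 48, 664]);
translate([311, 989, 0]) cube([48, 48, 664]);
translate([801, 989, 0]) cube([48, 48, 664]);


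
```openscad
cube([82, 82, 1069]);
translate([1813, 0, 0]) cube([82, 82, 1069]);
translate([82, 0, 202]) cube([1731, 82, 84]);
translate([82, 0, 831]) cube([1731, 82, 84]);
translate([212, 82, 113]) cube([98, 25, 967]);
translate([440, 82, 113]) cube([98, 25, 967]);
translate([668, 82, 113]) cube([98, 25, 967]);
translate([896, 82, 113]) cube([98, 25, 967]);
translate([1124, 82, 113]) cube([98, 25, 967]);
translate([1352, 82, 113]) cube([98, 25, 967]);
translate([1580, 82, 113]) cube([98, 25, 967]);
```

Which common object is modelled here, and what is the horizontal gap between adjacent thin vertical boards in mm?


A fence section. The picket gap is 130 mm.

Two posts, two rails, 7 pickets — a fence section. Span 1731 mm holds 7 pickets of 98 mm with 8 equal gaps: ⌊(1731 − 7·98) / 8⌋ = 130 mm.


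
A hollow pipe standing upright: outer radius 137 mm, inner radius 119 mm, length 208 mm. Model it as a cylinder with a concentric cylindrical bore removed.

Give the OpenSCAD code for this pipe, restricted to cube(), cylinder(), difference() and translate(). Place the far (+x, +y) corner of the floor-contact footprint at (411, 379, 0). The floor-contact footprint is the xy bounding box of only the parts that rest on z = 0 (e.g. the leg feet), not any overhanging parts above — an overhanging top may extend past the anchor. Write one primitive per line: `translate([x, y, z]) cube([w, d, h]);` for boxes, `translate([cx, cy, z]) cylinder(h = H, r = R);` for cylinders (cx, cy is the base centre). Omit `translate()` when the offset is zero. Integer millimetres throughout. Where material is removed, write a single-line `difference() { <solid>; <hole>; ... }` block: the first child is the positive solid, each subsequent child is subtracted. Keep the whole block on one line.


difference() { translate([274, 242, 0]) cylinder(h = 208, r = 137); translate([274, 242, 0]) cylinder(h = 208, r = 119); }


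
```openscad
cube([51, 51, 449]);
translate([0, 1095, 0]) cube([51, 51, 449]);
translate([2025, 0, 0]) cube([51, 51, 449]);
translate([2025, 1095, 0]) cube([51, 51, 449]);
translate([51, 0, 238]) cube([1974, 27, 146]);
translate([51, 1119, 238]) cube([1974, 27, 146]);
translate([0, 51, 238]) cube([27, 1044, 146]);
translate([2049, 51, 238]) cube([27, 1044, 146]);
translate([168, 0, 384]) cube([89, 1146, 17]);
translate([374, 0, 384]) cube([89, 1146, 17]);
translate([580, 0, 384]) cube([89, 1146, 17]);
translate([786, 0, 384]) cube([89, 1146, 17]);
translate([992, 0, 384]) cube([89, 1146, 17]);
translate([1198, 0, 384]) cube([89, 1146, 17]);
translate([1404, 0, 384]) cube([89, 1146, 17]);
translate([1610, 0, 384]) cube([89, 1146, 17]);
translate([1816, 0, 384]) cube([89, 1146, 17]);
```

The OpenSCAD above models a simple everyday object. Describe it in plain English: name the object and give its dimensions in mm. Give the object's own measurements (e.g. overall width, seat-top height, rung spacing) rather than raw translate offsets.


A bed frame 2076 mm long (x) by 1146 mm wide (y). Four 51×51 mm corner posts, 449 mm tall, at the corners of the footprint. Four rails of 27 mm thickness and 146 mm height run between adjacent posts with their undersides at z = 238 mm, their outer faces flush with the outside of the frame (the two x-running rails run between the posts' inner faces; the two y-running rails run between the posts' inner faces). 9 slats, each 89 mm wide (x) and 17 mm thick, lie across the top of the two x-running rails, running the full 1146 mm width of the frame in y; along x they sit between the end posts with a 117 mm gap after the −x posts and between neighbouring slats, leaving 120 mm before the +x posts.


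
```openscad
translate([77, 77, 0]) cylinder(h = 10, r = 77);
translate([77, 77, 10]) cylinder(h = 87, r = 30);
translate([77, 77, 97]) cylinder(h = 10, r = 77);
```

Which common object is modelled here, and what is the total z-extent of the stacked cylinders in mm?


A spool. The overall height is 107 mm.

Three coaxial cylinders, large–small–large — a spool. Two 10 mm flanges and a 87 mm core give 10 + 87 + 10 = 107 mm.


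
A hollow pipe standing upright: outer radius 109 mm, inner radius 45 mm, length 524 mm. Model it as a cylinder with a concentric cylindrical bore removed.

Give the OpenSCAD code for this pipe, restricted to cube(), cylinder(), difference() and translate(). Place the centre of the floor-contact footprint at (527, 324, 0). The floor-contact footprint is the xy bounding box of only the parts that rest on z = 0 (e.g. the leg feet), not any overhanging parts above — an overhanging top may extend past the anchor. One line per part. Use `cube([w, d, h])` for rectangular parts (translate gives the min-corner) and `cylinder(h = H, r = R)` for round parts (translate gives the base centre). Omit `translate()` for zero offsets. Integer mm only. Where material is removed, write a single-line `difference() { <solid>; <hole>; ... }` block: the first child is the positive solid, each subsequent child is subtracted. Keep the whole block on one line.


difference() { translate([527, 324, 0]) cylinder(h = 524, r = 109); translate([527, 324, 0]) cylinder(h = 524, r = 45); }


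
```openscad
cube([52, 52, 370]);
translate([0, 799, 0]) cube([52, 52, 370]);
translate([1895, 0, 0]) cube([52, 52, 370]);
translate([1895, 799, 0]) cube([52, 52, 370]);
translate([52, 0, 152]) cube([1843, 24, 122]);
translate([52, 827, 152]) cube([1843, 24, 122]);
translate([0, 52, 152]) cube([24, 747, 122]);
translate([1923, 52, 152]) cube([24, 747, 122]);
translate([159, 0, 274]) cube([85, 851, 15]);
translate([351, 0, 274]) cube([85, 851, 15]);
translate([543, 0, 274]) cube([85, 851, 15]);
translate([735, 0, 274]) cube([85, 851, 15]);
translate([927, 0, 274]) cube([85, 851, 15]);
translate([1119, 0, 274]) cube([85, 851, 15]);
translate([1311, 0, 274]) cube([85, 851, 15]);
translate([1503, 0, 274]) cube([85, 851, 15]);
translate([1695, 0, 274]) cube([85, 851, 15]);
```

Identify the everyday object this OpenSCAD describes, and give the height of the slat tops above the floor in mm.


A bed frame. The slat-top height is 289 mm.

Four posts, four rails, and a row of slats — a bed frame. Slats sit on the rails at z = 152 + 122 = 274; with slat thickness 15, the top is 289 mm.


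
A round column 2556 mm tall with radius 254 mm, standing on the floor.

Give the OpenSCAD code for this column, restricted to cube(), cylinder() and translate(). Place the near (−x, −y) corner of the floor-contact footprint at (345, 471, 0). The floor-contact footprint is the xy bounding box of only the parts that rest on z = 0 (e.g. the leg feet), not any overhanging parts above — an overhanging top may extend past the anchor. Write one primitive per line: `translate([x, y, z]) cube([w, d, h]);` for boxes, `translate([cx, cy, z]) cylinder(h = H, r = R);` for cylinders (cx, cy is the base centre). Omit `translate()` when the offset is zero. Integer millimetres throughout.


translate([599, 725, 0]) cylinder(h = 2556, r = 254);


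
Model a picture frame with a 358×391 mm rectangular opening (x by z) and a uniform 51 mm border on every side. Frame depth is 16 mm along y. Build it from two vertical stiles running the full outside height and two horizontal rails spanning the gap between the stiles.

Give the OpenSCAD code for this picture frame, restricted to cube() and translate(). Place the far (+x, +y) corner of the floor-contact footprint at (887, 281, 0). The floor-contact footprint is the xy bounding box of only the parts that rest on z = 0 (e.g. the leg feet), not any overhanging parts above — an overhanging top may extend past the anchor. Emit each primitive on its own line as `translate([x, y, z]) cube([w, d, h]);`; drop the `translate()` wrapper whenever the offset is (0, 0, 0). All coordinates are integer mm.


translate([427, 265, 0]) cube([51, 16, 493]);
translate([836, 265, 0]) cube([51, 16, 493]);
translate([478, 265, 0]) cube([358, 16, 51]);
translate([478, 265, 442]) cube([358, 16, 51]);


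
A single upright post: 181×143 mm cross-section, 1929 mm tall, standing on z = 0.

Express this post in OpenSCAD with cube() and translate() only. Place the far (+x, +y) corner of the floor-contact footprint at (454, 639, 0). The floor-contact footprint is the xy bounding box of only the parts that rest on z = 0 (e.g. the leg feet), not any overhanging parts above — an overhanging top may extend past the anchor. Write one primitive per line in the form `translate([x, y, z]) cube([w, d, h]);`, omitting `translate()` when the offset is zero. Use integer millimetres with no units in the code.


translate([273, 496, 0]) cube([181, 143, 1929]);


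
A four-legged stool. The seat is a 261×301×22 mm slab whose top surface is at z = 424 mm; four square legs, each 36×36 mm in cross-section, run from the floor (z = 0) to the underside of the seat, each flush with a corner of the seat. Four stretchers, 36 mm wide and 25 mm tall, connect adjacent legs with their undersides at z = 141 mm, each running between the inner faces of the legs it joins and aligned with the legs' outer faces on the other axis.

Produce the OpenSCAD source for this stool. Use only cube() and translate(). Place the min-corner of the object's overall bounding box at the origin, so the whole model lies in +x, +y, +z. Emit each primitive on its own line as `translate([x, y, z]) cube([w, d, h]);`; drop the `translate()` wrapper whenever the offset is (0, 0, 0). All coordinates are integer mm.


// leg_h = 424 - 22 = 402
// stretcher span = 261 - 2*36 = 189
translate([0, 0, 402]) cube([261, 301, 22]);
cube([36, 36, 402]);
translate([225, 0, 0]) cube([36, 36, 402]);
translate([0, 265, 0]) cube([36, 36, 402]);
translate([225, 265, 0]) cube([36, 36, 402]);
translate([36, 0, 141]) cube([189, 36, 25]);
translate([36, 265, 141]) cube([189, 36, 25]);
translate([0, 36, 141]) cube([36, 229, 25]);
translate([225, 36, 141]) cube([36, 229, 25]);


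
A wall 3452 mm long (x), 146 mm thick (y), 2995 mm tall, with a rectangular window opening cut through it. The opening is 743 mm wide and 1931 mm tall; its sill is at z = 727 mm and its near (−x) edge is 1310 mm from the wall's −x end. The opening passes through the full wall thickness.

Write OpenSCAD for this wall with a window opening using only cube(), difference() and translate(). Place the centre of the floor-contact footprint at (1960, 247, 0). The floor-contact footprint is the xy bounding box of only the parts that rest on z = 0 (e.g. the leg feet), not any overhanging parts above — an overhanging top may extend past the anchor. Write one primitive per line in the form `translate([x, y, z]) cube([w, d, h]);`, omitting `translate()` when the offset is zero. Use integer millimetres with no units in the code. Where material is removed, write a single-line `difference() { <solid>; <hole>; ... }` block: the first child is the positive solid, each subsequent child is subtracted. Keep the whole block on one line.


difference() { translate([234, 174, 0]) cube([3452, 146, 2995]); translate([1544, 174, 727]) cube([743, 146, 1931]); }


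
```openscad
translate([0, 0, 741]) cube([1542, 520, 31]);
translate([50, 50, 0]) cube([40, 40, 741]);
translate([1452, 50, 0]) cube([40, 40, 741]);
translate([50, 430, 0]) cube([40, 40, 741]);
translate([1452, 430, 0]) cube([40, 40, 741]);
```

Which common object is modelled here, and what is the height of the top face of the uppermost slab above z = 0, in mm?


A table. The table height is 772 mm.

A 1542×520×31 slab sits at z = 741 on four 40 mm square posts — a table. The top surface is at 741 + 31 = 772 mm.


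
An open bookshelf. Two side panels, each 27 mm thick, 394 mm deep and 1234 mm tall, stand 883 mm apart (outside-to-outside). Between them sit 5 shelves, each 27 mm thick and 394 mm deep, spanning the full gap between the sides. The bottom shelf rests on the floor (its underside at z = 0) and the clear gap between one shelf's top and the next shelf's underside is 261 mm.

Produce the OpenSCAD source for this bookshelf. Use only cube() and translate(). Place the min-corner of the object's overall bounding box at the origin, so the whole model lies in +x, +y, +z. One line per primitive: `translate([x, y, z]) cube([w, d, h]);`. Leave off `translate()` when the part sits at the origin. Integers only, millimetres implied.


cube([27, 394, 1234]);
translate([856, 0, 0]) cube([27, 394, 1234]);
translate([27, 0, 0]) cube([829, 394, 27]);
translate([27, 0, 288]) cube([829, 394, 27]);
translate([27, 0, 576]) cube([829, 394, 27]);
translate([27, 0, 864]) cube([829, 394, 27]);
translate([27, 0, 1152]) cube([829, 394, 27]);


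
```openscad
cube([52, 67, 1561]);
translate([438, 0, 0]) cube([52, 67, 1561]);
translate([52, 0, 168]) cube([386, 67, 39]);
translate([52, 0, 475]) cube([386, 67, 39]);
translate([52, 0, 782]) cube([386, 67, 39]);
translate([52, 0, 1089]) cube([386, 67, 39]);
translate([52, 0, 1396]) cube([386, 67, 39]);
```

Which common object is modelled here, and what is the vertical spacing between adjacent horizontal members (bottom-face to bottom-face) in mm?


A ladder. The rung spacing is 307 mm.

Two tall 52×67 posts with 5 short bars between them — a ladder. Adjacent rungs sit at z = 168 and z = 475, so the spacing is 475 − 168 = 307 mm.


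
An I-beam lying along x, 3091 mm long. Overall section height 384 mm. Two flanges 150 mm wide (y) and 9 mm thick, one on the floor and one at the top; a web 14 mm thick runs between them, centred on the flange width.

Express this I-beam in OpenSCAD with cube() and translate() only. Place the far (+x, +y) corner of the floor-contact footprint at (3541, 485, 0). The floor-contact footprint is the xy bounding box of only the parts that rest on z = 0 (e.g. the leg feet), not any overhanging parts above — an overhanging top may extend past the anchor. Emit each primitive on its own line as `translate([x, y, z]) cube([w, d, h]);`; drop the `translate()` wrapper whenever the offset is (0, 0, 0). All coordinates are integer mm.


translate([450, 335, 0]) cube([3091, 150, 9]);
translate([450, 403, 9]) cube([3091, 14, 366]);
translate([450, 335, 375]) cube([3091, 150, 9]);


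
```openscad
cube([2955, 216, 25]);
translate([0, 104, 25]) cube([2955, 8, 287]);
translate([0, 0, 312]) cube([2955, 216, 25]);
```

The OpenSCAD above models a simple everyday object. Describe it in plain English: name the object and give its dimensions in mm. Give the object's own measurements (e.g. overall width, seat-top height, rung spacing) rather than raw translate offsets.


An I-beam lying along x, 2955 mm long. Overall section height 337 mm. Two flanges 216 mm wide (y) and 25 mm thick, one on the floor and one at the top; a web 8 mm thick runs between them, centred on the flange width.


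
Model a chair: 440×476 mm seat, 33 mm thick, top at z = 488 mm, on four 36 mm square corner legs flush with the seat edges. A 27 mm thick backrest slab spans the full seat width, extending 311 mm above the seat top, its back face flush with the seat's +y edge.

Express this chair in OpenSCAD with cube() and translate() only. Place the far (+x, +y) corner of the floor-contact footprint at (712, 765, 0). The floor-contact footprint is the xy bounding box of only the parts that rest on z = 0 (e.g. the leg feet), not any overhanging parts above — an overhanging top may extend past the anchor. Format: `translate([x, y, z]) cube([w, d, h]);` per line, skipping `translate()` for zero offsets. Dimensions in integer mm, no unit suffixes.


translate([272, 289, 455]) cube([440, 476, 33]);
translate([272, 289, 0]) cube([36, 36, 455]);
translate([676, 289, 0]) cube([36, 36, 455]);
translate([272, 729, 0]) cube([36, 36, 455]);
translate([676, 729, 0]) cube([36, 36, 455]);
translate([272, 738, 488]) cube([440, 27, 311]);


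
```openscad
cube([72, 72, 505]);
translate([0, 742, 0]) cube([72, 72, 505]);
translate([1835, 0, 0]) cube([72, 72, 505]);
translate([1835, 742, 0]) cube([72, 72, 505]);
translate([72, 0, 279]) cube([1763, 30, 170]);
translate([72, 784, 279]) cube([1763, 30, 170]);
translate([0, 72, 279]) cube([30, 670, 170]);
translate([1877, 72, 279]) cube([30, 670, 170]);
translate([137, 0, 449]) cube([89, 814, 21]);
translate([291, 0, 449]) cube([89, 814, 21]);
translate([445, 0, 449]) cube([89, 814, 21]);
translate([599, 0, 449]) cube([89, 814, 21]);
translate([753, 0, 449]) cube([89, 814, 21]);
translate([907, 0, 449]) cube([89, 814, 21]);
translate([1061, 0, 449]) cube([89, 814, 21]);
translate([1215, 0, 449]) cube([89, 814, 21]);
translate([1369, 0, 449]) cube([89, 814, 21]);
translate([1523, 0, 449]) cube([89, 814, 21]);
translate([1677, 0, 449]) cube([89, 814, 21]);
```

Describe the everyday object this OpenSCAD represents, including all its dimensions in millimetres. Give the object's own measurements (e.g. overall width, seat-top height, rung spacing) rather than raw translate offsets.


A bed frame 1907 mm long (x) by 814 mm wide (y). Four 72×72 mm corner posts, 505 mm tall, at the corners of the footprint. Four rails of 30 mm thickness and 170 mm height run between adjacent posts with their undersides at z = 279 mm, their outer faces flush with the outside of the frame (the two x-running rails run between the posts' inner faces; the two y-running rails run between the posts' inner faces). 11 slats, each 89 mm wide (x) and 21 mm thick, lie across the top of the two x-running rails, running the full 814 mm width of the frame in y; along x they sit between the end posts with a 65 mm gap after the −x posts and between neighbouring slats, leaving 69 mm before the +x posts.


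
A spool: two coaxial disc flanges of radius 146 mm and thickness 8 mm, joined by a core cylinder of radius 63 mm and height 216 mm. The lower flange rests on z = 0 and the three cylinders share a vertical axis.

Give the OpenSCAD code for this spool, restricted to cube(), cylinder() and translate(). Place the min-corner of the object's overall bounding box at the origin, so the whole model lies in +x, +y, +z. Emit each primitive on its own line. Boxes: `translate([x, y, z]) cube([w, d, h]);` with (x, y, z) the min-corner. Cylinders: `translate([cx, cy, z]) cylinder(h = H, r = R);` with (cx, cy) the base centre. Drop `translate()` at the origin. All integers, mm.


translate([146, 146, 0]) cylinder(h = 8, r = 146);
translate([146, 146, 8]) cylinder(h = 216, r = 63);
translate([146, 146, 224]) cylinder(h = 8, r = 146);


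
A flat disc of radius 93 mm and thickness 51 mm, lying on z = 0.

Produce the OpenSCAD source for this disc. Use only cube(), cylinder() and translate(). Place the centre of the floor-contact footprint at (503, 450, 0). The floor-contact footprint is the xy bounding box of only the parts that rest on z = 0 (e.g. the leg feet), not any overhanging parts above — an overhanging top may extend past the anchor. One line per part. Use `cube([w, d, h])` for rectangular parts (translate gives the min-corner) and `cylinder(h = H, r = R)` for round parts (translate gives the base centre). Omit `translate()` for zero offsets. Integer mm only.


translate([503, 450, 0]) cylinder(h = 51, r = 93);


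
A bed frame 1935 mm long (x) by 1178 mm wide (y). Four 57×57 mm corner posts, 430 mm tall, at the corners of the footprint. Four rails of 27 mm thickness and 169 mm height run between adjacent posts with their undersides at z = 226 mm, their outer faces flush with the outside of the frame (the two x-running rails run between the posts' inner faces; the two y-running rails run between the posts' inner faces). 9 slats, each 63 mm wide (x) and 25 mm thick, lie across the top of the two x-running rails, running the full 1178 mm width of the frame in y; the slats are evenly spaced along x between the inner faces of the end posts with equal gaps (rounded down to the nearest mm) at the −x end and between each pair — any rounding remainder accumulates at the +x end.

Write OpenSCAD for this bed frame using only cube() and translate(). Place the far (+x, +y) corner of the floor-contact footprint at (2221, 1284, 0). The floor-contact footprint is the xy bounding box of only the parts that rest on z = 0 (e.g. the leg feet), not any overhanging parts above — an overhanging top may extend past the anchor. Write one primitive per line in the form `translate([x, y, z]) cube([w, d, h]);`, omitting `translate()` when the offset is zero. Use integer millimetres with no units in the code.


// slat z = rail_z + rail_h = 226 + 169 = 395
// slat gap = ⌊(1821 − 9·63) / 10⌋ = 125
translate([286, 106, 0]) cube([57, 57, 430]);
translate([286, 1227, 0]) cube([57, 57, 430]);
translate([2164, 106, 0]) cube([57, 57, 430]);
translate([2164, 1227, 0]) cube([57, 57, 430]);
translate([343, 106, 226]) cube([1821, 27, 169]);
translate([343, 1257, 226]) cube([1821, 27, 169]);
translate([286, 163, 226]) cube([27, 1064, 169]);
translate([2194, 163, 226]) cube([27, 1064, 169]);
translate([468, 106, 395]) cube([63, 1178, 25]);
translate([656, 106, 395]) cube([63, 1178, 25]);
translate([844, 106, 395]) cube([63, 1178, 25]);
translate([1032, 106, 395]) cube([63, 1178, 25]);
translate([1220, 106, 395]) cube([63, 1178, 25]);
translate([1408, 106, 395]) cube([63, 1178, 25]);
translate([1596, 106, 395]) cube([63, 1178, 25]);
translate([1784, 106, 395]) cube([63, 1178, 25]);
translate([1972, 106, 395]) cube([63, 1178, 25]);


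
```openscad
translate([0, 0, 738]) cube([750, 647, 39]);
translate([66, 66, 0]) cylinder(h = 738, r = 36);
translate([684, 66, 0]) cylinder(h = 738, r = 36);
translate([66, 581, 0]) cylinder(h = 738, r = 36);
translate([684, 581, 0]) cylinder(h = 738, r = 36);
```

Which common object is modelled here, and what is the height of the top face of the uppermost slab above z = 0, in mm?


A table. The table height is 777 mm.

A 750×647×39 slab sits at z = 738 on four Ø72 mm round legs — a table. The top surface is at 738 + 39 = 777 mm.


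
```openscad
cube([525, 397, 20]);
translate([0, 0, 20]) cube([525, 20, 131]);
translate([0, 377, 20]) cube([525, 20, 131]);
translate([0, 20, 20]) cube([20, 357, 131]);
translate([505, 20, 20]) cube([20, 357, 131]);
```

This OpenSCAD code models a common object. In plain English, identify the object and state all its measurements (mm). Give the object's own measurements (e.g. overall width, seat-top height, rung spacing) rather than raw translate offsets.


An open-topped rectangular box: outside dimensions 525×397×151 mm, with a uniform wall and base thickness of 20 mm. The base is a full 525×397 slab on the floor; four walls sit on top of the base. The front and back walls (the −y and +y sides) span the full width; the two side walls fit between them.


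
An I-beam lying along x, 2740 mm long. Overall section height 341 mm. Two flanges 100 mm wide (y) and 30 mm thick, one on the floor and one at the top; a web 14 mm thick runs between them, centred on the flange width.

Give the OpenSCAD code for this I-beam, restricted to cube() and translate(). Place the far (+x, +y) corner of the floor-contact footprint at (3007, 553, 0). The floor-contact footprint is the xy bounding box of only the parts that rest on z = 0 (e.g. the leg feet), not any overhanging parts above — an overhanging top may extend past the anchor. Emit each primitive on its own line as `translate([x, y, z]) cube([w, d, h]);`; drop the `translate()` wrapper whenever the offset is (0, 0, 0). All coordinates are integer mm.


translate([267, 453, 0]) cube([2740, 100, 30]);
translate([267, 496, 30]) cube([2740, 14, 281]);
translate([267, 453, 311]) cube([2740, 100, 30]);


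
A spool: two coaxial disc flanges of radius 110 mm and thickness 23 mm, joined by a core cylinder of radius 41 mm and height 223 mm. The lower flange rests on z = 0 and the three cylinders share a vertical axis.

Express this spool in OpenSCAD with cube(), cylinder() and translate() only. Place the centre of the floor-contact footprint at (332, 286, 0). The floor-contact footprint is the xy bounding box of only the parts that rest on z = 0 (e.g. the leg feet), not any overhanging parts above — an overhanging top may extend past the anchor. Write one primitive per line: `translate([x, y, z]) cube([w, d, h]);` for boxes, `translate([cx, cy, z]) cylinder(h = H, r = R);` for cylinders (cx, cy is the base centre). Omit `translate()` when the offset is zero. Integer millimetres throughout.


translate([332, 286, 0]) cylinder(h = 23, r = 110);
translate([332, 286, 23]) cylinder(h = 223, r = 41);
translate([332, 286, 246]) cylinder(h = 23, r = 110);


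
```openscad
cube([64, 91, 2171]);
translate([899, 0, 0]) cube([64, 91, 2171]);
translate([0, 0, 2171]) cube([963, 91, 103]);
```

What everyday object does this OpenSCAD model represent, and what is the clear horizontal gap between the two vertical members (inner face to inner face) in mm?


A door frame. The clear opening width is 835 mm.

Two 2171 mm tall posts with a header on top — a door frame. The left jamb is 64 mm wide at x = 0; the right jamb starts at x = 899. The clear opening is 899 − 64 = 835 mm.


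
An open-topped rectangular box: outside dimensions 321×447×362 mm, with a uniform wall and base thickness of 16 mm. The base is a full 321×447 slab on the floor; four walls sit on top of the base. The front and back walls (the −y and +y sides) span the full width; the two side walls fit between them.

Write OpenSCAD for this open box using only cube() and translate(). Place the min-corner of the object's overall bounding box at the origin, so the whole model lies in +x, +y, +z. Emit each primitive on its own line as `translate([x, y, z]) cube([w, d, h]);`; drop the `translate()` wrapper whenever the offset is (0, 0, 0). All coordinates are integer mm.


cube([321, 447, 16]);
translate([0, 0, 16]) cube([321, 16, 346]);
translate([0, 431, 16]) cube([321, 16, 346]);
translate([0, 16, 16]) cube([16, 415, 346]);
translate([305, 16, 16]) cube([16, 415, 346]);


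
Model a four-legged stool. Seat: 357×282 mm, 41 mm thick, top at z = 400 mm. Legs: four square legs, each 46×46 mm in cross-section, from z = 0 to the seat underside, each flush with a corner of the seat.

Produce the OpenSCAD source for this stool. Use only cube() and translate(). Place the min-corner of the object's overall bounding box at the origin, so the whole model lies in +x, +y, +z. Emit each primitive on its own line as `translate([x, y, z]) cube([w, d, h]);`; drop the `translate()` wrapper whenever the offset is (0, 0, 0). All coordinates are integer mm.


// leg_h = 400 - 41 = 359
translate([0, 0, 359]) cube([357, 282, 41]);
cube([46, 46, 359]);
translate([311, 0, 0]) cube([46, 46, 359]);
translate([0, 236, 0]) cube([46, 46, 359]);
translate([311, 236, 0]) cube([46, 46, 359]);


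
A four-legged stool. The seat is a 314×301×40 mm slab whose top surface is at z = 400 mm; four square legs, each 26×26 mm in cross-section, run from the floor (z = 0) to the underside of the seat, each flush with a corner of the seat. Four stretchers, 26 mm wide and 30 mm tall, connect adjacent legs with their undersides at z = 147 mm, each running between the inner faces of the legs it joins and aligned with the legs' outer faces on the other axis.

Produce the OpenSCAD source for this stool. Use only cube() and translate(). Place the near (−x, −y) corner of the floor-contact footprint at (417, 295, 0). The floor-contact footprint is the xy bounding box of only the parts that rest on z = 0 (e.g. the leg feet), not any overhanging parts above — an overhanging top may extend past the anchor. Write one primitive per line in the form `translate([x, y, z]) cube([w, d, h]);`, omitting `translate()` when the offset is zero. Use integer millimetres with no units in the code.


// leg_h = 400 - 40 = 360
// stretcher span = 314 - 2*26 = 262
translate([417, 295, 360]) cube([314, 301, 40]);
translate([417, 295, 0]) cube([26, 26, 360]);
translate([705, 295, 0]) cube([26, 26, 360]);
translate([417, 570, 0]) cube([26, 26, 360]);
translate([705, 570, 0]) cube([26, 26, 360]);
translate([443, 295, 147]) cube([262, 26, 30]);
translate([443, 570, 147]) cube([262, 26, 30]);
translate([417, 321, 147]) cube([26, 249, 30]);
translate([705, 321, 147]) cube([26, 249, 30]);


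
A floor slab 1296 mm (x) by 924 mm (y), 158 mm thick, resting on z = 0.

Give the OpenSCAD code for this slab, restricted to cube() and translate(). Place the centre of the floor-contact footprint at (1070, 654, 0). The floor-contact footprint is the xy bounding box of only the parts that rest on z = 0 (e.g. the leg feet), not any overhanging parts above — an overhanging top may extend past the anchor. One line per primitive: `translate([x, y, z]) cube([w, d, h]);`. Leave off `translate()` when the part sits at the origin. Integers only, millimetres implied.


translate([422, 192, 0]) cube([1296, 924, 158]);


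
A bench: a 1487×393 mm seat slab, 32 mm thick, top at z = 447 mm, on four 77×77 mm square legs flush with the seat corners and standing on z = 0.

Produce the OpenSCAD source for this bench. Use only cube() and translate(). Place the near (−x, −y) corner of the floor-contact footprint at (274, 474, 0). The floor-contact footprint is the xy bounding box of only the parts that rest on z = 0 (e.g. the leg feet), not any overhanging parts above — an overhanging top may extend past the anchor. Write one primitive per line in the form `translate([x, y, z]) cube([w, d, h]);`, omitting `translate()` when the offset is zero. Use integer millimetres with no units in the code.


translate([274, 474, 415]) cube([1487, 393, 32]);
translate([274, 474, 0]) cube([77, 77, 415]);
translate([274, 790, 0]) cube([77, 77, 415]);
translate([1684, 474, 0]) cube([77, 77, 415]);
translate([1684, 790, 0]) cube([77, 77, 415]);


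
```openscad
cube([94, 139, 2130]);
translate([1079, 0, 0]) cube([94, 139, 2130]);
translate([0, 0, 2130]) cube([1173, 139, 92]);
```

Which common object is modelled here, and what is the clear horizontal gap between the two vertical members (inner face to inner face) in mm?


A door frame. The clear opening width is 985 mm.

Two 2130 mm tall posts with a header on top — a door frame. The left jamb is 94 mm wide at x = 0; the right jamb starts at x = 1079. The clear opening is 1079 − 94 = 985 mm.


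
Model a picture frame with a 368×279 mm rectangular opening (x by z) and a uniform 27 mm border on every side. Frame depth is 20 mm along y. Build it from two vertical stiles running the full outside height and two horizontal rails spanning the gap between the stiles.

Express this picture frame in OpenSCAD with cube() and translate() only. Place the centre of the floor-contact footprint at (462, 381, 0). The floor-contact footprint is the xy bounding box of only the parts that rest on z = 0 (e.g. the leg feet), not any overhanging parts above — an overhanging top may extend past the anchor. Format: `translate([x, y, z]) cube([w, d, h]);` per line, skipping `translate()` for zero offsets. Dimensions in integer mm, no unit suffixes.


translate([251, 371, 0]) cube([27, 20, 333]);
translate([646, 371, 0]) cube([27, 20, 333]);
translate([278, 371, 0]) cube([368, 20, 27]);
translate([278, 371, 306]) cube([368, 20, 27]);


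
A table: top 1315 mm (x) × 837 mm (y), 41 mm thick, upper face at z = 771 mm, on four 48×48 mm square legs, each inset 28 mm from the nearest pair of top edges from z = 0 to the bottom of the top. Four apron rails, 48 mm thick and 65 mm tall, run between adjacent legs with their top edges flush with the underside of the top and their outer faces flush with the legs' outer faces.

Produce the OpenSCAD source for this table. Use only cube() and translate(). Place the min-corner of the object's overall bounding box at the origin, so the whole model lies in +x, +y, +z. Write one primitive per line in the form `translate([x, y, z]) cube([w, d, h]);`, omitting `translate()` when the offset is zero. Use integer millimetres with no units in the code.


translate([0, 0, 730]) cube([1315, 837, 41]);
translate([28, 28, 0]) cube([48, 48, 730]);
translate([1239, 28, 0]) cube([48, 48, 730]);
translate([28, 761, 0]) cube([48, 48, 730]);
translate([1239, 761, 0]) cube([48, 48, 730]);
translate([76, 28, 665]) cube([1163, 48, 65]);
translate([76, 761, 665]) cube([1163, 48, 65]);
translate([28, 76, 665]) cube([48, 685, 65]);
translate([1239, 76, 665]) cube([48, 685, 65]);


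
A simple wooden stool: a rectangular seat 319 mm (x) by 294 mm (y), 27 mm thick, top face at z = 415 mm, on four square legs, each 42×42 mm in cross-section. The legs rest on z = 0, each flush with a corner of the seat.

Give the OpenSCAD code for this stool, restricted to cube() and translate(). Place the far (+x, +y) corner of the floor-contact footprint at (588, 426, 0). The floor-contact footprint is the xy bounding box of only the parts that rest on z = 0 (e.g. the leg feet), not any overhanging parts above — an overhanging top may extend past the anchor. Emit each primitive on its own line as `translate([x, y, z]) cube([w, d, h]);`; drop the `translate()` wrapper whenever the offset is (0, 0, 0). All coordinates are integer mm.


// leg_h = 415 - 27 = 388
translate([269, 132, 388]) cube([319, 294, 27]);
translate([269, 132, 0]) cube([42, 42, 388]);
translate([546, 132, 0]) cube([42, 42, 388]);
translate([269, 384, 0]) cube([42, 42, 388]);
translate([546, 384, 0]) cube([42, 42, 388]);


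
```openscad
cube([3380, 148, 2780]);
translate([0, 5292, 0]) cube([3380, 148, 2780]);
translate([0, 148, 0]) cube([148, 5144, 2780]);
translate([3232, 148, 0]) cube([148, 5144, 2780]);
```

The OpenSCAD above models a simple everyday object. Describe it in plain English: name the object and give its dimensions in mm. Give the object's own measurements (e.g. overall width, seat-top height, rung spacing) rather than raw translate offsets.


The wall frame of a small rectangular building: four walls, each 2780 mm tall and 148 mm thick, enclosing a footprint 3380 mm (x) by 5440 mm (y) outside-to-outside, with no floor or roof. The front and back walls (the −y and +y sides) span the full width; the two side walls fit between them.


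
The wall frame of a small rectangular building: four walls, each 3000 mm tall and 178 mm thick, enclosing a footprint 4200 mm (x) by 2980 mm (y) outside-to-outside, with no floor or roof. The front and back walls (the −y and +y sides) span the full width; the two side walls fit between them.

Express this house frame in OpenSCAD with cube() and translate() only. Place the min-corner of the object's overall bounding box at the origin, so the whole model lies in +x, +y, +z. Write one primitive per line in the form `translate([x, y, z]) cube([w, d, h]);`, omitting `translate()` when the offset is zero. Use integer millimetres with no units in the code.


cube([4200, 178, 3000]);
translate([0, 2802, 0]) cube([4200, 178, 3000]);
translate([0, 178, 0]) cube([178, 2624, 3000]);
translate([4022, 178, 0]) cube([178, 2624, 3000]);
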